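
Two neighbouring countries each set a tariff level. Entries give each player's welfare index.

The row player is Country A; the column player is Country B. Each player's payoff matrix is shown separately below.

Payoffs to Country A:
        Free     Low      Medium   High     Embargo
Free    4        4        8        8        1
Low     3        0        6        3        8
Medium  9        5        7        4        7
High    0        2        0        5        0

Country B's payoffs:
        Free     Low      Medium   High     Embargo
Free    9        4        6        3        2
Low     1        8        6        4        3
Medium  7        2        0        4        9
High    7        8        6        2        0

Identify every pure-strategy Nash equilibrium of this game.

Country A against Free: payoffs 4, 3, 9, 0 → best response Medium.
Country A against Low: payoffs 4, 0, 5, 2 → best response Medium.
Country A against Medium: payoffs 8, 6, 7, 0 → best response Free.
Country A against High: payoffs 8, 3, 4, 5 → best response Free.
Country A against Embargo: payoffs 1, 8, 7, 0 → best response Low.
Country B against Free: payoffs 9, 4, 6, 3, 2 → best response Free.
Country B against Low: payoffs 1, 8, 6, 4, 3 → best response Low.
Country B against Medium: payoffs 7, 2, 0, 4, 9 → best response Embargo.
Country B against High: payoffs 7, 8, 6, 2, 0 → best response Low.
No profile is a mutual best response for all players.

This game has no pure Nash equilibrium.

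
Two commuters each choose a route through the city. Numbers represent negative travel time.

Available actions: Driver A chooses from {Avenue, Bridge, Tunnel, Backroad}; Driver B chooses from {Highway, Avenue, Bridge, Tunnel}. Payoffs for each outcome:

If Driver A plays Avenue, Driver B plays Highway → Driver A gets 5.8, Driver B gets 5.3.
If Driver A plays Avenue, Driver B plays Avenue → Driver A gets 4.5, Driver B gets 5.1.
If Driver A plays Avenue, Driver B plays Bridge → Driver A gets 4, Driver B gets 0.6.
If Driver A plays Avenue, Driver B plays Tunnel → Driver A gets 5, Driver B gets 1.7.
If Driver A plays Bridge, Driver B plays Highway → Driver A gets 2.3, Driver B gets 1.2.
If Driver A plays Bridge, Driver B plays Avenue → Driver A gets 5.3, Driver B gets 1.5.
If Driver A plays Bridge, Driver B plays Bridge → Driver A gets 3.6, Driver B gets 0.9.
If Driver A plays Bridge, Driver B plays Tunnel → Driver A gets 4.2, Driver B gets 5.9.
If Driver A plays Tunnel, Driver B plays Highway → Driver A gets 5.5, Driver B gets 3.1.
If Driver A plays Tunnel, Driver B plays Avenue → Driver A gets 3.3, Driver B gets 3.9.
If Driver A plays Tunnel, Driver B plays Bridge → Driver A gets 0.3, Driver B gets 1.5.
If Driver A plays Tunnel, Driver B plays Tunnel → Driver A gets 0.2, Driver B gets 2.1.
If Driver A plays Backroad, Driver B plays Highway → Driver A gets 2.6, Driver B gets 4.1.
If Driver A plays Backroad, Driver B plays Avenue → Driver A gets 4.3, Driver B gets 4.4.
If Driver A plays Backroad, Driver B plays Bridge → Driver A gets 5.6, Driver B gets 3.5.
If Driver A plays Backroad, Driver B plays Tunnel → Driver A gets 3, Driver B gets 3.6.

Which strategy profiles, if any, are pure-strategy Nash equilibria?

(Avenue, Highway)

Driver A against Highway: payoffs 5.8, 2.3, 5.5, 2.6 → best response Avenue.
Driver A against Avenue: payoffs 4.5, 5.3, 3.3, 4.3 → best response Bridge.
Driver A against Bridge: payoffs 4, 3.6, 0.3, 5.6 → best response Backroad.
Driver A against Tunnel: payoffs 5, 4.2, 0.2, 3 → best response Avenue.
Driver B against Avenue: payoffs 5.3, 5.1, 0.6, 1.7 → best response Highway.
Driver B against Bridge: payoffs 1.2, 1.5, 0.9, 5.9 → best response Tunnel.
Driver B against Tunnel: payoffs 3.1, 3.9, 1.5, 2.1 → best response Avenue.
Driver B against Backroad: payoffs 4.1, 4.4, 3.5, 3.6 → best response Avenue.
Mutual best responses: (Avenue, Highway).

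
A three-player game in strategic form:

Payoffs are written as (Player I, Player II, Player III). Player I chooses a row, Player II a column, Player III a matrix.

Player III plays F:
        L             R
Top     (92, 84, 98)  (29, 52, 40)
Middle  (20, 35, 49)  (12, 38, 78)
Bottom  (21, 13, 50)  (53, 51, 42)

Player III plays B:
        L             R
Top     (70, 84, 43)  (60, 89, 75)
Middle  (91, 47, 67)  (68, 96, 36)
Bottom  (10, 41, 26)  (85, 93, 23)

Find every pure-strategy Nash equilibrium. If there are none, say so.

(Top, L, F) and (Bottom, R, F)

Player I against (L, F): payoffs 92, 20, 21 → best response Top.
Player I against (L, B): payoffs 70, 91, 10 → best response Middle.
Player I against (R, F): payoffs 29, 12, 53 → best response Bottom.
Player I against (R, B): payoffs 60, 68, 85 → best response Bottom.
Player II against (Top, F): payoffs 84, 52 → best response L.
Player II against (Top, B): payoffs 84, 89 → best response R.
Player II against (Middle, F): payoffs 35, 38 → best response R.
Player II against (Middle, B): payoffs 47, 96 → best response R.
Player II against (Bottom, F): payoffs 13, 51 → best response R.
Player II against (Bottom, B): payoffs 41, 93 → best response R.
Player III against (Top, L): payoffs 98, 43 → best response F.
Player III against (Top, R): payoffs 40, 75 → best response B.
Player III against (Middle, L): payoffs 49, 67 → best response B.
Player III against (Middle, R): payoffs 78, 36 → best response F.
Player III against (Bottom, L): payoffs 50, 26 → best response F.
Player III against (Bottom, R): payoffs 42, 23 → best response F.
Mutual best responses: (Top, L, F); (Bottom, R, F).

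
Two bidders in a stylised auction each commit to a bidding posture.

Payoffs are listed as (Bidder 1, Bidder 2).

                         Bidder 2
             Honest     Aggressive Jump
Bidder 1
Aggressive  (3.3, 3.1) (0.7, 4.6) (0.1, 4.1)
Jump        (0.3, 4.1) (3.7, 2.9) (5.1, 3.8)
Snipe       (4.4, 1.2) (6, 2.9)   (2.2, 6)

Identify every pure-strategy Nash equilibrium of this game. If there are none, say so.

Bidder 1 against Honest: payoffs 3.3, 0.3, 4.4 → best response Snipe.
Bidder 1 against Aggressive: payoffs 0.7, 3.7, 6 → best response Snipe.
Bidder 1 against Jump: payoffs 0.1, 5.1, 2.2 → best response Jump.
Bidder 2 against Aggressive: payoffs 3.1, 4.6, 4.1 → best response Aggressive.
Bidder 2 against Jump: payoffs 4.1, 2.9, 3.8 → best response Honest.
Bidder 2 against Snipe: payoffs 1.2, 2.9, 6 → best response Jump.
No profile is a mutual best response for all players.

This game has no pure Nash equilibrium.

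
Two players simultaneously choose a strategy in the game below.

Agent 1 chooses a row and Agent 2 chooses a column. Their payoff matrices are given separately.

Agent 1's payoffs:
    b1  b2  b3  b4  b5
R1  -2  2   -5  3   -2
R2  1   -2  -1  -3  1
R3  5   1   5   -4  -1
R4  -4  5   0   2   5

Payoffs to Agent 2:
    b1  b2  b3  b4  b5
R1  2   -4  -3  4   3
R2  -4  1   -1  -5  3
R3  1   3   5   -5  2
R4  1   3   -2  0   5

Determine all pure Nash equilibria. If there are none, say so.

The pure Nash equilibria are (R1, b4), (R3, b3), (R4, b5).

(R1, b1): Agent 1 can switch to R2 (-2 → 1). Not NE.
(R1, b2): Agent 1 can switch to R4 (2 → 5). Not NE.
(R1, b3): Agent 1 can switch to R2 (-5 → -1). Not NE.
(R1, b4): Agent 1 gets 3, best alternative 2; Agent 2 gets 4, best alternative 3. No profitable deviation — NE.
(R1, b5): Agent 1 can switch to R2 (-2 → 1). Not NE.
(R2, b1): Agent 1 can switch to R3 (1 → 5). Not NE.
(R2, b2): Agent 1 can switch to R1 (-2 → 2). Not NE.
(R2, b3): Agent 1 can switch to R3 (-1 → 5). Not NE.
(R2, b4): Agent 1 can switch to R1 (-3 → 3). Not NE.
(R2, b5): Agent 1 can switch to R4 (1 → 5). Not NE.
(R3, b1): Agent 2 can switch to b2 (1 → 3). Not NE.
(R3, b3): Agent 1 gets 5, best alternative 0; Agent 2 gets 5, best alternative 3. No profitable deviation — NE.
(R4, b5): Agent 1 gets 5, best alternative 1; Agent 2 gets 5, best alternative 3. No profitable deviation — NE.
(The remaining 7 profiles each have a profitable deviation by the same check.)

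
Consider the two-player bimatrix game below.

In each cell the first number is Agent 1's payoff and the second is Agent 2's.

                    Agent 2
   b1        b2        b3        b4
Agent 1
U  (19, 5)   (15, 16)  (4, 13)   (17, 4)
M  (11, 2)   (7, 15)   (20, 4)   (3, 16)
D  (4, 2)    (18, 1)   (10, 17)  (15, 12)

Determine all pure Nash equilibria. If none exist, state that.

There is no pure-strategy Nash equilibrium.

Agent 1 against b1: payoffs 19, 11, 4 → best response U.
Agent 1 against b2: payoffs 15, 7, 18 → best response D.
Agent 1 against b3: payoffs 4, 20, 10 → best response M.
Agent 1 against b4: payoffs 17, 3, 15 → best response U.
Agent 2 against U: payoffs 5, 16, 13, 4 → best response b2.
Agent 2 against M: payoffs 2, 15, 4, 16 → best response b4.
Agent 2 against D: payoffs 2, 1, 17, 12 → best response b3.
No profile is a mutual best response for all players.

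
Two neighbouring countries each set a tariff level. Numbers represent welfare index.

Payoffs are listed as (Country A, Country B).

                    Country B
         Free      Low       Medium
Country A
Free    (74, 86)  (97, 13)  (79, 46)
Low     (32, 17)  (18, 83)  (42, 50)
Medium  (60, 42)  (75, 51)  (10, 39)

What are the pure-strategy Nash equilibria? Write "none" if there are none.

(Free, Free): Country A gets 74, best alternative 60; Country B gets 86, best alternative 46. No profitable deviation — NE.
(Free, Low): Country B can switch to Free (13 → 86). Not NE.
(Free, Medium): Country B can switch to Free (46 → 86). Not NE.
(Low, Free): Country A can switch to Free (32 → 74). Not NE.
(Low, Low): Country A can switch to Free (18 → 97). Not NE.
(Low, Medium): Country A can switch to Free (42 → 79). Not NE.
(Medium, Free): Country A can switch to Free (60 → 74). Not NE.
(Medium, Low): Country A can switch to Free (75 → 97). Not NE.
(Medium, Medium): Country A can switch to Free (10 → 79). Not NE.

The unique pure-strategy Nash equilibrium is (Free, Free).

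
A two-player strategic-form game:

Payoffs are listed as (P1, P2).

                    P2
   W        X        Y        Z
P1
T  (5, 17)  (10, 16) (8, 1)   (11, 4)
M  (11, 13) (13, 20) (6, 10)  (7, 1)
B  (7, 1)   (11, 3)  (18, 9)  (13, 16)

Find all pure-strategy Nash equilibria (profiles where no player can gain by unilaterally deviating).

(T, W): P1 can switch to M (5 → 11). Not NE.
(T, X): P1 can switch to M (10 → 13). Not NE.
(T, Y): P1 can switch to B (8 → 18). Not NE.
(T, Z): P1 can switch to B (11 → 13). Not NE.
(M, W): P2 can switch to X (13 → 20). Not NE.
(M, X): P1 gets 13, best alternative 11; P2 gets 20, best alternative 13. No profitable deviation — NE.
(M, Y): P1 can switch to T (6 → 8). Not NE.
(B, Z): P1 gets 13, best alternative 11; P2 gets 16, best alternative 9. No profitable deviation — NE.
(The remaining 4 profiles each have a profitable deviation by the same check.)

Pure-strategy Nash equilibria: (M, X), (B, Z)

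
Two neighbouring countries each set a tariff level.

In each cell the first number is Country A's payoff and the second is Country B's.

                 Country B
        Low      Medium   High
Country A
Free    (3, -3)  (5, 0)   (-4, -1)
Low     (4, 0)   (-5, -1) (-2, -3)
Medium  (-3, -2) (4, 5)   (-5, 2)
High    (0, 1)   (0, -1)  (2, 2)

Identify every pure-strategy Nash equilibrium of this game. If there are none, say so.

(Free, Medium) and (Low, Low) and (High, High)

(Free, Low): Country A can switch to Low (3 → 4). Not NE.
(Free, Medium): Country A gets 5, best alternative 4; Country B gets 0, best alternative -1. No profitable deviation — NE.
(Free, High): Country A can switch to Low (-4 → -2). Not NE.
(Low, Low): Country A gets 4, best alternative 3; Country B gets 0, best alternative -1. No profitable deviation — NE.
(Low, Medium): Country A can switch to Free (-5 → 5). Not NE.
(Low, High): Country A can switch to High (-2 → 2). Not NE.
(Medium, Low): Country A can switch to Free (-3 → 3). Not NE.
(Medium, Medium): Country A can switch to Free (4 → 5). Not NE.
(High, High): Country A gets 2, best alternative -2; Country B gets 2, best alternative 1. No profitable deviation — NE.
(The remaining 3 profiles each have a profitable deviation by the same check.)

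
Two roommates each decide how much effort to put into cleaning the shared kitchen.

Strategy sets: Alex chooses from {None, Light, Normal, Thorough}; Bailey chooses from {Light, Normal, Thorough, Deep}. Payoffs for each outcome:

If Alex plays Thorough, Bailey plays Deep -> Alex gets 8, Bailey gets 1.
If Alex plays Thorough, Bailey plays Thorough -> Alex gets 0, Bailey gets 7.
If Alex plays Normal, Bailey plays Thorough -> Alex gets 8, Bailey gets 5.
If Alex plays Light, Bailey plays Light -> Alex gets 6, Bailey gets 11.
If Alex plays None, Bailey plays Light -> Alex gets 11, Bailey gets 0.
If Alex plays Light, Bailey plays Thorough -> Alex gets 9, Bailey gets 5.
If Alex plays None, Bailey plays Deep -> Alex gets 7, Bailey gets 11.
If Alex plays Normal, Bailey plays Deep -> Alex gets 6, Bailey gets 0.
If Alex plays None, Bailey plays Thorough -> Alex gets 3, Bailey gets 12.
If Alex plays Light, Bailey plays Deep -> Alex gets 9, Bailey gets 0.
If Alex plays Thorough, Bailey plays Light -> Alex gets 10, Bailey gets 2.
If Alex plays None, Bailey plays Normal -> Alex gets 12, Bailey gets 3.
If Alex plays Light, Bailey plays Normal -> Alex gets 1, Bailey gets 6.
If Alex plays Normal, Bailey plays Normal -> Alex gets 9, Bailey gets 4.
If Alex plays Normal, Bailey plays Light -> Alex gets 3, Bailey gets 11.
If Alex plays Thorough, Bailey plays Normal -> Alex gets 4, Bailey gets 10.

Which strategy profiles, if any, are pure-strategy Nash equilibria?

Alex against Light: payoffs 11, 6, 3, 10 → best response None.
Alex against Normal: payoffs 12, 1, 9, 4 → best response None.
Alex against Thorough: payoffs 3, 9, 8, 0 → best response Light.
Alex against Deep: payoffs 7, 9, 6, 8 → best response Light.
Bailey against None: payoffs 0, 3, 12, 11 → best response Thorough.
Bailey against Light: payoffs 11, 6, 5, 0 → best response Light.
Bailey against Normal: payoffs 11, 4, 5, 0 → best response Light.
Bailey against Thorough: payoffs 2, 10, 7, 1 → best response Normal.
No profile is a mutual best response for all players.

none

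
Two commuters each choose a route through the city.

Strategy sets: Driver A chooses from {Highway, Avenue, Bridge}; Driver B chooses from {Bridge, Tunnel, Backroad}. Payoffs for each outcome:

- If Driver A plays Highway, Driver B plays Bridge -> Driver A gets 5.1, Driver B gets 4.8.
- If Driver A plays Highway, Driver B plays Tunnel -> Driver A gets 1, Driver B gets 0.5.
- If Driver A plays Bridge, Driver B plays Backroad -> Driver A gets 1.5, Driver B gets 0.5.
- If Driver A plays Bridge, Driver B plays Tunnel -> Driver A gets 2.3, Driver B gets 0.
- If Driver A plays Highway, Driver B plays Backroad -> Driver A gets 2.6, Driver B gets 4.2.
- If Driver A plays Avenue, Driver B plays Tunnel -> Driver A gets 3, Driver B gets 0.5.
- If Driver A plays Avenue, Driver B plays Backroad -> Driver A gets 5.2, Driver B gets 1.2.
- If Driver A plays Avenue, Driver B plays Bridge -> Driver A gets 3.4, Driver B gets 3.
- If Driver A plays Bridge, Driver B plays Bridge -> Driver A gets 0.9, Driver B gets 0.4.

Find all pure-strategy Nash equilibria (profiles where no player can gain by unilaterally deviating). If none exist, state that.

The unique pure-strategy Nash equilibrium is (Highway, Bridge).

For each strategy profile, look for a profitable unilateral deviation.
(Highway, Bridge): Driver A gets 5.1, best alternative 3.4; Driver B gets 4.8, best alternative 4.2. No profitable deviation — NE.
(Highway, Tunnel): Driver A can switch to Avenue (1 → 3). Not NE.
(Highway, Backroad): Driver A can switch to Avenue (2.6 → 5.2). Not NE.
(Avenue, Bridge): Driver A can switch to Highway (3.4 → 5.1). Not NE.
(Avenue, Tunnel): Driver B can switch to Bridge (0.5 → 3). Not NE.
(Avenue, Backroad): Driver B can switch to Bridge (1.2 → 3). Not NE.
(Bridge, Bridge): Driver A can switch to Highway (0.9 → 5.1). Not NE.
(Bridge, Tunnel): Driver A can switch to Avenue (2.3 → 3). Not NE.
(Bridge, Backroad): Driver A can switch to Highway (1.5 → 2.6). Not NE.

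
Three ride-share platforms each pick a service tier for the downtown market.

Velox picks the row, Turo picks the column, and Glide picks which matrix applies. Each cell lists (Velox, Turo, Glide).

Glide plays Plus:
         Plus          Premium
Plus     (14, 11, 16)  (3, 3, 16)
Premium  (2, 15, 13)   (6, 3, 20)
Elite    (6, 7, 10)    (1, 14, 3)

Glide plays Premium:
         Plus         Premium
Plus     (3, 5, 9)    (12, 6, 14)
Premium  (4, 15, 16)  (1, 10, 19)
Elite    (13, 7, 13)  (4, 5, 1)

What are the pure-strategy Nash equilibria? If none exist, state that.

Velox against (Plus, Plus): payoffs 14, 2, 6 → best response Plus.
Velox against (Plus, Premium): payoffs 3, 4, 13 → best response Elite.
Velox against (Premium, Plus): payoffs 3, 6, 1 → best response Premium.
Velox against (Premium, Premium): payoffs 12, 1, 4 → best response Plus.
Turo against (Plus, Plus): payoffs 11, 3 → best response Plus.
Turo against (Plus, Premium): payoffs 5, 6 → best response Premium.
Turo against (Premium, Plus): payoffs 15, 3 → best response Plus.
Turo against (Premium, Premium): payoffs 15, 10 → best response Plus.
Turo against (Elite, Plus): payoffs 7, 14 → best response Premium.
Turo against (Elite, Premium): payoffs 7, 5 → best response Plus.
Glide against (Plus, Plus): payoffs 16, 9 → best response Plus.
Glide against (Plus, Premium): payoffs 16, 14 → best response Plus.
Glide against (Premium, Plus): payoffs 13, 16 → best response Premium.
Glide against (Premium, Premium): payoffs 20, 19 → best response Plus.
Glide against (Elite, Plus): payoffs 10, 13 → best response Premium.
Glide against (Elite, Premium): payoffs 3, 1 → best response Plus.
Mutual best responses: (Plus, Plus, Plus); (Elite, Plus, Premium).

The pure Nash equilibria are (Plus, Plus, Plus); (Elite, Plus, Premium).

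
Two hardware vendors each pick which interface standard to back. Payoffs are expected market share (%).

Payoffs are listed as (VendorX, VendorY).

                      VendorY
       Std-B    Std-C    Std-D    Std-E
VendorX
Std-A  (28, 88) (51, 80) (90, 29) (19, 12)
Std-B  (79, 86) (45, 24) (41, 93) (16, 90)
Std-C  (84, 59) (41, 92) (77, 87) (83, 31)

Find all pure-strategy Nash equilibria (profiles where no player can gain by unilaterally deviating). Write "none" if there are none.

No pure-strategy Nash equilibrium.

VendorX against Std-B: payoffs 28, 79, 84 → best response Std-C.
VendorX against Std-C: payoffs 51, 45, 41 → best response Std-A.
VendorX against Std-D: payoffs 90, 41, 77 → best response Std-A.
VendorX against Std-E: payoffs 19, 16, 83 → best response Std-C.
VendorY against Std-A: payoffs 88, 80, 29, 12 → best response Std-B.
VendorY against Std-B: payoffs 86, 24, 93, 90 → best response Std-D.
VendorY against Std-C: payoffs 59, 92, 87, 31 → best response Std-C.
No profile is a mutual best response for all players.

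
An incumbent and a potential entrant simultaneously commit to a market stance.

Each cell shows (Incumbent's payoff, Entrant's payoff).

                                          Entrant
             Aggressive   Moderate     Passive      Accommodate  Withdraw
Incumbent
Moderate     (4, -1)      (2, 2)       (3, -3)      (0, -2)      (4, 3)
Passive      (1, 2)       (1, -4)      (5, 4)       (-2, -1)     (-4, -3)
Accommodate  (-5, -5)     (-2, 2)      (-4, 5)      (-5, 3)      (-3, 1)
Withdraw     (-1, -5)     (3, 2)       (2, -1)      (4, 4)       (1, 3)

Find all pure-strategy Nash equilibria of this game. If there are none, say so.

Mark each player's best response to every combination of opponents' strategies; a profile where every player is best-responding is a pure Nash equilibrium.
Incumbent against Aggressive: payoffs 4, 1, -5, -1 → best response Moderate.
Incumbent against Moderate: payoffs 2, 1, -2, 3 → best response Withdraw.
Incumbent against Passive: payoffs 3, 5, -4, 2 → best response Passive.
Incumbent against Accommodate: payoffs 0, -2, -5, 4 → best response Withdraw.
Incumbent against Withdraw: payoffs 4, -4, -3, 1 → best response Moderate.
Entrant against Moderate: payoffs -1, 2, -3, -2, 3 → best response Withdraw.
Entrant against Passive: payoffs 2, -4, 4, -1, -3 → best response Passive.
Entrant against Accommodate: payoffs -5, 2, 5, 3, 1 → best response Passive.
Entrant against Withdraw: payoffs -5, 2, -1, 4, 3 → best response Accommodate.
Mutual best responses: (Moderate, Withdraw); (Passive, Passive); (Withdraw, Accommodate).

The pure Nash equilibria are (Moderate, Withdraw); (Passive, Passive); (Withdraw, Accommodate).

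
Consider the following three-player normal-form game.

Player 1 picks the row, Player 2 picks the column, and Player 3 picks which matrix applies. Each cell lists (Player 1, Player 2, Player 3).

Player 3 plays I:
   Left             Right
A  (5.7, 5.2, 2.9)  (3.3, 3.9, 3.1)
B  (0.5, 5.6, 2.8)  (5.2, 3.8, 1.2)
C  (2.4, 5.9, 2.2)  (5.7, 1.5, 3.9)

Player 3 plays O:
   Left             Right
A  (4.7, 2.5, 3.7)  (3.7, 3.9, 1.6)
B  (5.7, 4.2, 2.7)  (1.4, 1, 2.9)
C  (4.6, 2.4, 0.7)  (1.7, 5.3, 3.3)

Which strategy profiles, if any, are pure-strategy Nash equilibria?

Player 1 against (Left, I): payoffs 5.7, 0.5, 2.4 → best response A.
Player 1 against (Left, O): payoffs 4.7, 5.7, 4.6 → best response B.
Player 1 against (Right, I): payoffs 3.3, 5.2, 5.7 → best response C.
Player 1 against (Right, O): payoffs 3.7, 1.4, 1.7 → best response A.
Player 2 against (A, I): payoffs 5.2, 3.9 → best response Left.
Player 2 against (A, O): payoffs 2.5, 3.9 → best response Right.
Player 2 against (B, I): payoffs 5.6, 3.8 → best response Left.
Player 2 against (B, O): payoffs 4.2, 1 → best response Left.
Player 2 against (C, I): payoffs 5.9, 1.5 → best response Left.
Player 2 against (C, O): payoffs 2.4, 5.3 → best response Right.
Player 3 against (A, Left): payoffs 2.9, 3.7 → best response O.
Player 3 against (A, Right): payoffs 3.1, 1.6 → best response I.
Player 3 against (B, Left): payoffs 2.8, 2.7 → best response I.
Player 3 against (B, Right): payoffs 1.2, 2.9 → best response O.
Player 3 against (C, Left): payoffs 2.2, 0.7 → best response I.
Player 3 against (C, Right): payoffs 3.9, 3.3 → best response I.
No profile is a mutual best response for all players.

none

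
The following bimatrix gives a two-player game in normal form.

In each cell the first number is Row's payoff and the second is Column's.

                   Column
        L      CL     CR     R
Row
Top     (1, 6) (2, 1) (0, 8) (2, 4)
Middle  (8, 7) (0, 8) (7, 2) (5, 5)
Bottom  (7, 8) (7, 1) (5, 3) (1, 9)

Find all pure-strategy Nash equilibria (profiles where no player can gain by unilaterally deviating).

For each strategy profile, look for a profitable unilateral deviation.
(Top, L): Row can switch to Middle (1 → 8). Not NE.
(Top, CL): Row can switch to Bottom (2 → 7). Not NE.
(Top, CR): Row can switch to Middle (0 → 7). Not NE.
(Top, R): Row can switch to Middle (2 → 5). Not NE.
(Middle, L): Column can switch to CL (7 → 8). Not NE.
(Middle, CL): Row can switch to Top (0 → 2). Not NE.
(Middle, CR): Column can switch to L (2 → 7). Not NE.
(Middle, R): Column can switch to L (5 → 7). Not NE.
(The remaining 4 profiles each have a profitable deviation by the same check.)

No pure-strategy Nash equilibrium.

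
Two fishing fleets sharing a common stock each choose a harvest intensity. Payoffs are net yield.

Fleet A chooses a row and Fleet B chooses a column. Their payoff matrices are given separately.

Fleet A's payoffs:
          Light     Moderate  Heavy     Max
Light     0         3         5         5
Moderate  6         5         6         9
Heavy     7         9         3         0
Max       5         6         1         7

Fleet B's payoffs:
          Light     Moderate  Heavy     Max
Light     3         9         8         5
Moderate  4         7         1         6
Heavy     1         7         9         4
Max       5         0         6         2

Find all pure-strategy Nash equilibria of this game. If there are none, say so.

Fleet A against Light: payoffs 0, 6, 7, 5 → best response Heavy.
Fleet A against Moderate: payoffs 3, 5, 9, 6 → best response Heavy.
Fleet A against Heavy: payoffs 5, 6, 3, 1 → best response Moderate.
Fleet A against Max: payoffs 5, 9, 0, 7 → best response Moderate.
Fleet B against Light: payoffs 3, 9, 8, 5 → best response Moderate.
Fleet B against Moderate: payoffs 4, 7, 1, 6 → best response Moderate.
Fleet B against Heavy: payoffs 1, 7, 9, 4 → best response Heavy.
Fleet B against Max: payoffs 5, 0, 6, 2 → best response Heavy.
No profile is a mutual best response for all players.

This game has no pure Nash equilibrium.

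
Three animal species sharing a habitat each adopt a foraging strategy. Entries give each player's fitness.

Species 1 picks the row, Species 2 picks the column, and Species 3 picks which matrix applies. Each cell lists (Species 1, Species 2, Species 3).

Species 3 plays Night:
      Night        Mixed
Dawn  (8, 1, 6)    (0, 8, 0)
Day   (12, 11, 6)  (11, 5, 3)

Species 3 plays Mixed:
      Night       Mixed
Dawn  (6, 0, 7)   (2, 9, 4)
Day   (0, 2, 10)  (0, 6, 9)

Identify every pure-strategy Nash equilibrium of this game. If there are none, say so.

Species 1 against (Night, Night): payoffs 8, 12 → best response Day.
Species 1 against (Night, Mixed): payoffs 6, 0 → best response Dawn.
Species 1 against (Mixed, Night): payoffs 0, 11 → best response Day.
Species 1 against (Mixed, Mixed): payoffs 2, 0 → best response Dawn.
Species 2 against (Dawn, Night): payoffs 1, 8 → best response Mixed.
Species 2 against (Dawn, Mixed): payoffs 0, 9 → best response Mixed.
Species 2 against (Day, Night): payoffs 11, 5 → best response Night.
Species 2 against (Day, Mixed): payoffs 2, 6 → best response Mixed.
Species 3 against (Dawn, Night): payoffs 6, 7 → best response Mixed.
Species 3 against (Dawn, Mixed): payoffs 0, 4 → best response Mixed.
Species 3 against (Day, Night): payoffs 6, 10 → best response Mixed.
Species 3 against (Day, Mixed): payoffs 3, 9 → best response Mixed.
Mutual best responses: (Dawn, Mixed, Mixed).

Pure NE: (Dawn, Mixed, Mixed)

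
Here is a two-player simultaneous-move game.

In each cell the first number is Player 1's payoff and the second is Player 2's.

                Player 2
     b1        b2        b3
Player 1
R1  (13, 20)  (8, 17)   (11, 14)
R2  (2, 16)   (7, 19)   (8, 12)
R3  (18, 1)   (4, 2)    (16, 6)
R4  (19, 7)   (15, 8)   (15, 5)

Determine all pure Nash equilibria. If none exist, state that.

The pure Nash equilibria are (R3, b3), (R4, b2).

(R1, b1): Player 1 can switch to R3 (13 → 18). Not NE.
(R1, b2): Player 1 can switch to R4 (8 → 15). Not NE.
(R1, b3): Player 1 can switch to R3 (11 → 16). Not NE.
(R2, b1): Player 1 can switch to R1 (2 → 13). Not NE.
(R2, b2): Player 1 can switch to R1 (7 → 8). Not NE.
(R2, b3): Player 1 can switch to R1 (8 → 11). Not NE.
(R3, b1): Player 1 can switch to R4 (18 → 19). Not NE.
(R3, b2): Player 1 can switch to R1 (4 → 8). Not NE.
(R3, b3): Player 1 gets 16, best alternative 15; Player 2 gets 6, best alternative 2. No profitable deviation — NE.
(R4, b1): Player 2 can switch to b2 (7 → 8). Not NE.
(R4, b2): Player 1 gets 15, best alternative 8; Player 2 gets 8, best alternative 7. No profitable deviation — NE.
(R4, b3): Player 1 can switch to R3 (15 → 16). Not NE.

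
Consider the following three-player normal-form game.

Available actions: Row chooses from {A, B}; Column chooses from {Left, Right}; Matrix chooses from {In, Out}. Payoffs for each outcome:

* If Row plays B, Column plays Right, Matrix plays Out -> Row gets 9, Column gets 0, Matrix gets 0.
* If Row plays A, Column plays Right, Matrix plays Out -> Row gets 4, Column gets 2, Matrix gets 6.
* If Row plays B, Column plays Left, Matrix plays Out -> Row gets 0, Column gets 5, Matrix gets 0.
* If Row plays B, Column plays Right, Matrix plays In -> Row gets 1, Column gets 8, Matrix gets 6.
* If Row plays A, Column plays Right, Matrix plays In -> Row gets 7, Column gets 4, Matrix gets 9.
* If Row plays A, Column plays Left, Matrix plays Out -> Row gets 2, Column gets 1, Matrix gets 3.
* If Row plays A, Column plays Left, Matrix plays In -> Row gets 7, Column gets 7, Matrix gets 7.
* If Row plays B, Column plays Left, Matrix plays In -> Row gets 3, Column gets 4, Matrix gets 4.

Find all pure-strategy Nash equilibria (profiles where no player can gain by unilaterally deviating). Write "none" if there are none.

Row against (Left, In): payoffs 7, 3 → best response A.
Row against (Left, Out): payoffs 2, 0 → best response A.
Row against (Right, In): payoffs 7, 1 → best response A.
Row against (Right, Out): payoffs 4, 9 → best response B.
Column against (A, In): payoffs 7, 4 → best response Left.
Column against (A, Out): payoffs 1, 2 → best response Right.
Column against (B, In): payoffs 4, 8 → best response Right.
Column against (B, Out): payoffs 5, 0 → best response Left.
Matrix against (A, Left): payoffs 7, 3 → best response In.
Matrix against (A, Right): payoffs 9, 6 → best response In.
Matrix against (B, Left): payoffs 4, 0 → best response In.
Matrix against (B, Right): payoffs 6, 0 → best response In.
Mutual best responses: (A, Left, In).

The unique pure-strategy Nash equilibrium is (A, Left, In).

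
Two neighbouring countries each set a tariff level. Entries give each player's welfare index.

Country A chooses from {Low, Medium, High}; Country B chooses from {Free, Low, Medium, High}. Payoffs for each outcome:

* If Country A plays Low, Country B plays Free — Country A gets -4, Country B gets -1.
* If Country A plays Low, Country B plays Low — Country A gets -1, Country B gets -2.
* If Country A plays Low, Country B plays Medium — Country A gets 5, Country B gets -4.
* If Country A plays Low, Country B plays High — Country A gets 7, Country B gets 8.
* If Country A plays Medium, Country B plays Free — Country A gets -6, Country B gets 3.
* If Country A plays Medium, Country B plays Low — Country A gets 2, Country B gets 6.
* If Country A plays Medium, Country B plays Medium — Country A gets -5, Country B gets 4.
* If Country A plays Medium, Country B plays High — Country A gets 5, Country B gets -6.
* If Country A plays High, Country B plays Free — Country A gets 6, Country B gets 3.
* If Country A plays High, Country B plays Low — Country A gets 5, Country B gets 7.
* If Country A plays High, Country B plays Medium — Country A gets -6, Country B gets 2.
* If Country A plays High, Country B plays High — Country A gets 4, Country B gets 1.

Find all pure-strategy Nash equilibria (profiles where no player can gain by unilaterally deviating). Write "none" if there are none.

Pure-strategy Nash equilibria: (Low, High), (High, Low)

Country A against Free: payoffs -4, -6, 6 → best response High.
Country A against Low: payoffs -1, 2, 5 → best response High.
Country A against Medium: payoffs 5, -5, -6 → best response Low.
Country A against High: payoffs 7, 5, 4 → best response Low.
Country B against Low: payoffs -1, -2, -4, 8 → best response High.
Country B against Medium: payoffs 3, 6, 4, -6 → best response Low.
Country B against High: payoffs 3, 7, 2, 1 → best response Low.
Mutual best responses: (Low, High); (High, Low).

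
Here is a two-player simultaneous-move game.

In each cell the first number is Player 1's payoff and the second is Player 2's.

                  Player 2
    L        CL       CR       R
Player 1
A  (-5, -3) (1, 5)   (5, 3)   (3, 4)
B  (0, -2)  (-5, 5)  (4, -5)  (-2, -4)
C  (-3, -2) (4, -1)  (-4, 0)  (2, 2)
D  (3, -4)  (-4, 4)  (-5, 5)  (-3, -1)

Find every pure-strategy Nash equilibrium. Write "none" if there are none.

(A, L): Player 1 can switch to B (-5 → 0). Not NE.
(A, CL): Player 1 can switch to C (1 → 4). Not NE.
(A, CR): Player 2 can switch to CL (3 → 5). Not NE.
(A, R): Player 2 can switch to CL (4 → 5). Not NE.
(B, L): Player 1 can switch to D (0 → 3). Not NE.
(B, CL): Player 1 can switch to A (-5 → 1). Not NE.
(B, CR): Player 1 can switch to A (4 → 5). Not NE.
(B, R): Player 1 can switch to A (-2 → 3). Not NE.
(C, L): Player 1 can switch to B (-3 → 0). Not NE.
(C, CL): Player 2 can switch to CR (-1 → 0). Not NE.
(The remaining 6 profiles each have a profitable deviation by the same check.)

There is no pure-strategy Nash equilibrium.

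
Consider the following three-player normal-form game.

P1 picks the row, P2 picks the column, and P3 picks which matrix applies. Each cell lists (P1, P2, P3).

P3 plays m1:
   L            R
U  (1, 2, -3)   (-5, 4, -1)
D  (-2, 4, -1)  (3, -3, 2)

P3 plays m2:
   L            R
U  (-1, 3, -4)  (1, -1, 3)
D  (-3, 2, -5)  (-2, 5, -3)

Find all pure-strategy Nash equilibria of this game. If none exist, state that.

There is no pure-strategy Nash equilibrium.

P1 against (L, m1): payoffs 1, -2 → best response U.
P1 against (L, m2): payoffs -1, -3 → best response U.
P1 against (R, m1): payoffs -5, 3 → best response D.
P1 against (R, m2): payoffs 1, -2 → best response U.
P2 against (U, m1): payoffs 2, 4 → best response R.
P2 against (U, m2): payoffs 3, -1 → best response L.
P2 against (D, m1): payoffs 4, -3 → best response L.
P2 against (D, m2): payoffs 2, 5 → best response R.
P3 against (U, L): payoffs -3, -4 → best response m1.
P3 against (U, R): payoffs -1, 3 → best response m2.
P3 against (D, L): payoffs -1, -5 → best response m1.
P3 against (D, R): payoffs 2, -3 → best response m1.
No profile is a mutual best response for all players.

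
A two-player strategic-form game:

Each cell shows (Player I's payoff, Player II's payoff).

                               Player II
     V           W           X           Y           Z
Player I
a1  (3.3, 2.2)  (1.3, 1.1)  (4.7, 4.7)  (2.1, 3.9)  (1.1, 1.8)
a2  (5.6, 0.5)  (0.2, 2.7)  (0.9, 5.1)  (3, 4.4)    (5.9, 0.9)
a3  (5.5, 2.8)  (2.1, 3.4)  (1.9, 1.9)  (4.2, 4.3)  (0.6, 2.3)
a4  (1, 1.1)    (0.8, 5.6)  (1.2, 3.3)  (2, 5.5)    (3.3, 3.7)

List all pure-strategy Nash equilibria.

Pure-strategy Nash equilibria: (a1, X) and (a3, Y)

Player I against V: payoffs 3.3, 5.6, 5.5, 1 → best response a2.
Player I against W: payoffs 1.3, 0.2, 2.1, 0.8 → best response a3.
Player I against X: payoffs 4.7, 0.9, 1.9, 1.2 → best response a1.
Player I against Y: payoffs 2.1, 3, 4.2, 2 → best response a3.
Player I against Z: payoffs 1.1, 5.9, 0.6, 3.3 → best response a2.
Player II against a1: payoffs 2.2, 1.1, 4.7, 3.9, 1.8 → best response X.
Player II against a2: payoffs 0.5, 2.7, 5.1, 4.4, 0.9 → best response X.
Player II against a3: payoffs 2.8, 3.4, 1.9, 4.3, 2.3 → best response Y.
Player II against a4: payoffs 1.1, 5.6, 3.3, 5.5, 3.7 → best response W.
Mutual best responses: (a1, X); (a3, Y).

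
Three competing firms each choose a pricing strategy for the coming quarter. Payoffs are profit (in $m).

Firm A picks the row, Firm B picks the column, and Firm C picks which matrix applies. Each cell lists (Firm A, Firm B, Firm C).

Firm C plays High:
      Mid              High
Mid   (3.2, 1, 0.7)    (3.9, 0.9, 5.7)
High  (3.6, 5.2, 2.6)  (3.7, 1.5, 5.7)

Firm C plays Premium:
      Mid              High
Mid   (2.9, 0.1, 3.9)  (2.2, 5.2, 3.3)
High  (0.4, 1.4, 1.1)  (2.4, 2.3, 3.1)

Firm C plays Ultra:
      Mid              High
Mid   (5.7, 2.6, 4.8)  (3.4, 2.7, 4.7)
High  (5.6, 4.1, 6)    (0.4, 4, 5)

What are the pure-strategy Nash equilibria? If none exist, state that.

none

Firm A against (Mid, High): payoffs 3.2, 3.6 → best response High.
Firm A against (Mid, Premium): payoffs 2.9, 0.4 → best response Mid.
Firm A against (Mid, Ultra): payoffs 5.7, 5.6 → best response Mid.
Firm A against (High, High): payoffs 3.9, 3.7 → best response Mid.
Firm A against (High, Premium): payoffs 2.2, 2.4 → best response High.
Firm A against (High, Ultra): payoffs 3.4, 0.4 → best response Mid.
Firm B against (Mid, High): payoffs 1, 0.9 → best response Mid.
Firm B against (Mid, Premium): payoffs 0.1, 5.2 → best response High.
Firm B against (Mid, Ultra): payoffs 2.6, 2.7 → best response High.
Firm B against (High, High): payoffs 5.2, 1.5 → best response Mid.
Firm B against (High, Premium): payoffs 1.4, 2.3 → best response High.
Firm B against (High, Ultra): payoffs 4.1, 4 → best response Mid.
Firm C against (Mid, Mid): payoffs 0.7, 3.9, 4.8 → best response Ultra.
Firm C against (Mid, High): payoffs 5.7, 3.3, 4.7 → best response High.
Firm C against (High, Mid): payoffs 2.6, 1.1, 6 → best response Ultra.
Firm C against (High, High): payoffs 5.7, 3.1, 5 → best response High.
No profile is a mutual best response for all players.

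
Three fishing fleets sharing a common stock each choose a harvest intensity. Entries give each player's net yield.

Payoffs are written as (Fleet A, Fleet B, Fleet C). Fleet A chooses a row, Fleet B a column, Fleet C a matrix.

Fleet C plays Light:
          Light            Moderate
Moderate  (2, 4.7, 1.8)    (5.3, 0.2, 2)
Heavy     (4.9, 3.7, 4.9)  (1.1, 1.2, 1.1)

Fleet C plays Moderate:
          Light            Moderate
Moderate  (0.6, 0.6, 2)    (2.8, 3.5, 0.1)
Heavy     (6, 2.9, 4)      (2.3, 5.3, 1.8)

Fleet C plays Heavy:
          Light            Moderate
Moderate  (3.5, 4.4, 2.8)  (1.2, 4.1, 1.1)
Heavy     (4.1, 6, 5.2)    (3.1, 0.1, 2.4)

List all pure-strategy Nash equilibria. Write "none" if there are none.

(Moderate, Light, Light): Fleet A can switch to Heavy (2 → 4.9). Not NE.
(Moderate, Light, Moderate): Fleet A can switch to Heavy (0.6 → 6). Not NE.
(Moderate, Light, Heavy): Fleet A can switch to Heavy (3.5 → 4.1). Not NE.
(Moderate, Moderate, Light): Fleet B can switch to Light (0.2 → 4.7). Not NE.
(Moderate, Moderate, Moderate): Fleet C can switch to Light (0.1 → 2). Not NE.
(Moderate, Moderate, Heavy): Fleet A can switch to Heavy (1.2 → 3.1). Not NE.
(Heavy, Light, Light): Fleet C can switch to Heavy (4.9 → 5.2). Not NE.
(Heavy, Light, Moderate): Fleet B can switch to Moderate (2.9 → 5.3). Not NE.
(Heavy, Light, Heavy): Fleet A gets 4.1, best alternative 3.5; Fleet B gets 6, best alternative 0.1; Fleet C gets 5.2, best alternative 4.9. No profitable deviation — NE.
(Heavy, Moderate, Light): Fleet A can switch to Moderate (1.1 → 5.3). Not NE.
(Heavy, Moderate, Moderate): Fleet A can switch to Moderate (2.3 → 2.8). Not NE.
(Heavy, Moderate, Heavy): Fleet B can switch to Light (0.1 → 6). Not NE.

(Heavy, Light, Heavy)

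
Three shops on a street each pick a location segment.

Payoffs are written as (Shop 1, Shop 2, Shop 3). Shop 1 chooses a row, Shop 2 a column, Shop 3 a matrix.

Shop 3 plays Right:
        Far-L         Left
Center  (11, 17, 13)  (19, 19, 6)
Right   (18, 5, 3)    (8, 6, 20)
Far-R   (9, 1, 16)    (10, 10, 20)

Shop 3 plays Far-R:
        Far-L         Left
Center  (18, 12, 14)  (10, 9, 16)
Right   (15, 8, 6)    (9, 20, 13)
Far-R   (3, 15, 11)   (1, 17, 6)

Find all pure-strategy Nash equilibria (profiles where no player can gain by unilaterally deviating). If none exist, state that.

Mark each player's best response to every combination of opponents' strategies; a profile where every player is best-responding is a pure Nash equilibrium.
Shop 1 against (Far-L, Right): payoffs 11, 18, 9 → best response Right.
Shop 1 against (Far-L, Far-R): payoffs 18, 15, 3 → best response Center.
Shop 1 against (Left, Right): payoffs 19, 8, 10 → best response Center.
Shop 1 against (Left, Far-R): payoffs 10, 9, 1 → best response Center.
Shop 2 against (Center, Right): payoffs 17, 19 → best response Left.
Shop 2 against (Center, Far-R): payoffs 12, 9 → best response Far-L.
Shop 2 against (Right, Right): payoffs 5, 6 → best response Left.
Shop 2 against (Right, Far-R): payoffs 8, 20 → best response Left.
Shop 2 against (Far-R, Right): payoffs 1, 10 → best response Left.
Shop 2 against (Far-R, Far-R): payoffs 15, 17 → best response Left.
Shop 3 against (Center, Far-L): payoffs 13, 14 → best response Far-R.
Shop 3 against (Center, Left): payoffs 6, 16 → best response Far-R.
Shop 3 against (Right, Far-L): payoffs 3, 6 → best response Far-R.
Shop 3 against (Right, Left): payoffs 20, 13 → best response Right.
Shop 3 against (Far-R, Far-L): payoffs 16, 11 → best response Right.
Shop 3 against (Far-R, Left): payoffs 20, 6 → best response Right.
Mutual best responses: (Center, Far-L, Far-R).

The unique pure-strategy Nash equilibrium is (Center, Far-L, Far-R).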